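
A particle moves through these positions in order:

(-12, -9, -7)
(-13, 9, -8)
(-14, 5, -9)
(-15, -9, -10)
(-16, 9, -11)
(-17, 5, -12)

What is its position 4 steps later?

(-21, -9, -16)

First: linear, -1 per step → -21 at step 9.
Second: cycles through -9, 9, 5 every 3 steps. Step 9 lands at position 0 of the cycle → -9.
Third: linear, -1 per step → -16 at step 9.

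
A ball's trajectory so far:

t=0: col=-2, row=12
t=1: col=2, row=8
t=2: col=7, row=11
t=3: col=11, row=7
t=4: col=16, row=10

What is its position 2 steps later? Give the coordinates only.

The moves between consecutive positions are (+4, -4), (+5, +3), (+4, -4), (+5, +3); they repeat the 2-cycle [(+4, -4), (+5, +3)].
step 5: apply (+4, -4) → col=20, row=6
step 6: apply (+5, +3) → col=25, row=9

col=25, row=9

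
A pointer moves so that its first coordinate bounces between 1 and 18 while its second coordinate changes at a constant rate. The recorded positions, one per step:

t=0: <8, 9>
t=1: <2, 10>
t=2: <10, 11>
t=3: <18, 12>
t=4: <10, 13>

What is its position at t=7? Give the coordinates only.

The first coordinate reflects between 1 and 18, moving 8 per step.
  step 5: 10 → 2
  step 6: 2 → 8
  step 7: 8 → 16
The second coordinate changes by +1 each step: at step 7 it is 16.

<16, 16>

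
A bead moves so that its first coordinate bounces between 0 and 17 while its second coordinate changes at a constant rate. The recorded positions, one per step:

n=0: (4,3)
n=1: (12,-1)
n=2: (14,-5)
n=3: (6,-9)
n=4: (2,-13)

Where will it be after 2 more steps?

(16,-21)

The first coordinate reflects between 0 and 17, moving 8 per step.
  step 5: 2 → 10
  step 6: 10 → 16
The second coordinate changes by -4 each step: at step 6 it is -21.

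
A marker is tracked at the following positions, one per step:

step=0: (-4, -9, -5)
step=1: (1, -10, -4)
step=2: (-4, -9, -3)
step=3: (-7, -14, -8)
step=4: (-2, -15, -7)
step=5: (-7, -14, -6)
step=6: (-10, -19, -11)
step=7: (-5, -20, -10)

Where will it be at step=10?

Differencing gives (+5, -1, +1), (-5, +1, +1), (-3, -5, -5), (+5, -1, +1), (-5, +1, +1), (-3, -5, -5), (+5, -1, +1). This is the pattern (+5, -1, +1), (-5, +1, +1), (-3, -5, -5) repeated.
step 8: apply (-5, +1, +1) → (-10, -19, -9)
step 9: apply (-3, -5, -5) → (-13, -24, -14)
step 10: apply (+5, -1, +1) → (-8, -25, -13)

(-8, -25, -13)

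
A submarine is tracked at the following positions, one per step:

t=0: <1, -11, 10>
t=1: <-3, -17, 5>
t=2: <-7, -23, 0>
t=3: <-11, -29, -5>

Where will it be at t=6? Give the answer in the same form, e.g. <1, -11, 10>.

The position changes by <-4, -6, -5> every step.
step 4: <-11, -29, -5> + <-4, -6, -5> → <-15, -35, -10>
step 5: <-15, -35, -10> + <-4, -6, -5> → <-19, -41, -15>
step 6: <-19, -41, -15> + <-4, -6, -5> → <-23, -47, -20>

<-23, -47, -20>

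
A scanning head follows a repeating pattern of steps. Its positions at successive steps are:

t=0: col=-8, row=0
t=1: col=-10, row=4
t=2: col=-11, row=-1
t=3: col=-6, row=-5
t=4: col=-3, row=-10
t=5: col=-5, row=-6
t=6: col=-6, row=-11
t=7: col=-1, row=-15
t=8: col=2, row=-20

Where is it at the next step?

col=0, row=-16

Differencing gives (-2, +4), (-1, -5), (+5, -4), (+3, -5), (-2, +4), (-1, -5), (+5, -4), (+3, -5). This is the pattern (-2, +4), (-1, -5), (+5, -4), (+3, -5) repeated.
step 9: apply (-2, +4) → col=0, row=-16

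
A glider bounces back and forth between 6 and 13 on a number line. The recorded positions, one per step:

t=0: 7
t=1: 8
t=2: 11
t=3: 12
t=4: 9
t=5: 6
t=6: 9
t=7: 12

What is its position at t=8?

11

The value reflects between 6 and 13, moving 3 per step.
  step 8: 12 → 11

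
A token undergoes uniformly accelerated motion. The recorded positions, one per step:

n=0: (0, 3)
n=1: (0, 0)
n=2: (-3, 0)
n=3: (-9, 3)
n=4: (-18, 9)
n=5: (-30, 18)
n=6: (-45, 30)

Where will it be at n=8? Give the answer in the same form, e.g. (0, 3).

(-84, 63)

Successive displacements: (+0, -3), (-3, +0), (-6, +3), (-9, +6), (-12, +9), (-15, +12) — each changes by (-3, +3).
step 7: (-45, 30) + (-18, +15) → (-63, 45)
step 8: (-63, 45) + (-21, +18) → (-84, 63)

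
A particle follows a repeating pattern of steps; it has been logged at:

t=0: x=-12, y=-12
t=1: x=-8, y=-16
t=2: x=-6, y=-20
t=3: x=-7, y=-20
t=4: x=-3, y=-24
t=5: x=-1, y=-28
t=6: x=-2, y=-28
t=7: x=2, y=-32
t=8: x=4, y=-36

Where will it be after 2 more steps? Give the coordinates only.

x=7, y=-40

The moves between consecutive positions are (+4,-4), (+2,-4), (-1,+0), (+4,-4), (+2,-4), (-1,+0), (+4,-4), (+2,-4); they repeat the 3-cycle [(+4,-4), (+2,-4), (-1,+0)].
step 9: apply (-1,+0) → x=3, y=-36
step 10: apply (+4,-4) → x=7, y=-40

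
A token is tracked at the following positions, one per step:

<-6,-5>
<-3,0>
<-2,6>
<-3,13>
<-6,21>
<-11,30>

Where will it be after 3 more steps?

First differences are <+3,+5>, <+1,+6>, <-1,+7>, <-3,+8>, <-5,+9>; their common second difference is <-2,+1> (constant acceleration).
step 6: <-11,30> + <-7,+10> → <-18,40>
step 7: <-18,40> + <-9,+11> → <-27,51>
step 8: <-27,51> + <-11,+12> → <-38,63>

<-38,63>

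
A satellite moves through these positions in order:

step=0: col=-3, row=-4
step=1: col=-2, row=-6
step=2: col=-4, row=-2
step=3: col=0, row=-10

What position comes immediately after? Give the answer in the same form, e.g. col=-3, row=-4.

col=-8, row=6

Step-to-step displacements: (+1, -2), (-2, +4), (+4, -8); each is -2× the previous.
step 4: col=0, row=-10 + (-8, +16) → col=-8, row=6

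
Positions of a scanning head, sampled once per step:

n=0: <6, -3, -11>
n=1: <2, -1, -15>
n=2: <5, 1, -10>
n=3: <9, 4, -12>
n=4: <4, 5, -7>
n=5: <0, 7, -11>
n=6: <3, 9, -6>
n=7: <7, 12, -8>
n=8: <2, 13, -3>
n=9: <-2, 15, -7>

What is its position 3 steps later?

<0, 21, 1>

Differencing gives <-4, +2, -4>, <+3, +2, +5>, <+4, +3, -2>, <-5, +1, +5>, <-4, +2, -4>, <+3, +2, +5>, <+4, +3, -2>, <-5, +1, +5>, <-4, +2, -4>. This is the pattern <-4, +2, -4>, <+3, +2, +5>, <+4, +3, -2>, <-5, +1, +5> repeated.
step 10: apply <+3, +2, +5> → <1, 17, -2>
step 11: apply <+4, +3, -2> → <5, 20, -4>
step 12: apply <-5, +1, +5> → <0, 21, 1>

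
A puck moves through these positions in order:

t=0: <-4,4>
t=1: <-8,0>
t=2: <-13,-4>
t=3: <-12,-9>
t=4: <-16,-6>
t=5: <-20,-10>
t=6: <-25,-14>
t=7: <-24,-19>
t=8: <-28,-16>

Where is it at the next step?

Step-to-step displacements: <-4,-4>, <-5,-4>, <+1,-5>, <-4,+3>, <-4,-4>, <-5,-4>, <+1,-5>, <-4,+3> — a repeating cycle of length 4.
step 9: apply <-4,-4> → <-32,-20>

<-32,-20>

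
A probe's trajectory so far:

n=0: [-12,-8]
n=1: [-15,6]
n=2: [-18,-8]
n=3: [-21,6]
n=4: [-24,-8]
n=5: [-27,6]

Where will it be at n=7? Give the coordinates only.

[-33,6]

The first coordinate changes by -3 each step, so at step 7 it is -12 + 7·(-3) = -33.
The second coordinate repeats the cycle [-8, 6] with period 2; step 7 mod 2 = 1, giving 6.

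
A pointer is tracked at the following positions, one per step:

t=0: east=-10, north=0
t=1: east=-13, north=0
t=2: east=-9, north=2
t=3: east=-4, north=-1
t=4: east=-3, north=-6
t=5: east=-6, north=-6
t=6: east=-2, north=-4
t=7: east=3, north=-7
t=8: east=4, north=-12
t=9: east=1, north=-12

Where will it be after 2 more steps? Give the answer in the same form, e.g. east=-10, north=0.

east=10, north=-13

Step-to-step displacements: (-3, +0), (+4, +2), (+5, -3), (+1, -5), (-3, +0), (+4, +2), (+5, -3), (+1, -5), (-3, +0) — a repeating cycle of length 4.
step 10: apply (+4, +2) → east=5, north=-10
step 11: apply (+5, -3) → east=10, north=-13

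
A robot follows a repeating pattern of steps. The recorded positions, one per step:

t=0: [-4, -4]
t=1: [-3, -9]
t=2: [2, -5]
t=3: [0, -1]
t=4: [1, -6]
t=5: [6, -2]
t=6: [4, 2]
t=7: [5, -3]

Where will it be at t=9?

Differencing gives [+1, -5], [+5, +4], [-2, +4], [+1, -5], [+5, +4], [-2, +4], [+1, -5]. This is the pattern [+1, -5], [+5, +4], [-2, +4] repeated.
step 8: apply [+5, +4] → [10, 1]
step 9: apply [-2, +4] → [8, 5]

[8, 5]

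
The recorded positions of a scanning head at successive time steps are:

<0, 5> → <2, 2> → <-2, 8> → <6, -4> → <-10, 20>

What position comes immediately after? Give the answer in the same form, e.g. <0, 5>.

Step-to-step displacements: <+2, -3>, <-4, +6>, <+8, -12>, <-16, +24>; each is -2× the previous.
step 5: <-10, 20> + <+32, -48> → <22, -28>

<22, -28>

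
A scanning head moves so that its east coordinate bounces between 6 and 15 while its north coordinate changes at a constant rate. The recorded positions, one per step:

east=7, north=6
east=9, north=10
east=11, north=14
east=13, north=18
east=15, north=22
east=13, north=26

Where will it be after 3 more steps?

east=7, north=38

The east coordinate reflects between 6 and 15, moving 2 per step.
  step 6: 13 → 11
  step 7: 11 → 9
  step 8: 9 → 7
The north coordinate changes by +4 each step: at step 8 it is 38.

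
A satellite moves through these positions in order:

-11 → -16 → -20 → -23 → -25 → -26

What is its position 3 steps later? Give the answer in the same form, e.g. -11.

Taking differences between consecutive positions: -5, -4, -3, -2, -1. These grow by +1 each step.
step 6: -26 + 0 → -26
step 7: -26 + 1 → -25
step 8: -25 + 2 → -23

-23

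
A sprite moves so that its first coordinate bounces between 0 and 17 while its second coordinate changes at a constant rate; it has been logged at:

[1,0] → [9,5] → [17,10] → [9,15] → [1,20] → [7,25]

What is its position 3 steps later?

The first coordinate reflects between 0 and 17, moving 8 per step.
  step 6: 7 → 15
  step 7: 15 → 11
  step 8: 11 → 3
The second coordinate changes by +5 each step: at step 8 it is 40.

[3,40]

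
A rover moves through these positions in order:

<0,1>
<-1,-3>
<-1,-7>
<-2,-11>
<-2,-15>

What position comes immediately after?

<-3,-19>

Step-to-step displacements: <-1,-4>, <+0,-4>, <-1,-4>, <+0,-4> — a repeating cycle of length 2.
step 5: apply <-1,-4> → <-3,-19>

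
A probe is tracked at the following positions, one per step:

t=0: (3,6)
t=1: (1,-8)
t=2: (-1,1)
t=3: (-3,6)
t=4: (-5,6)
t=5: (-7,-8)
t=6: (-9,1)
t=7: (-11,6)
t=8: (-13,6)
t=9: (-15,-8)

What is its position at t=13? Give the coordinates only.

(-23,-8)

First: linear, -2 per step → -23 at step 13.
Second: cycles through 6, -8, 1, 6 every 4 steps. Step 13 lands at position 1 of the cycle → -8.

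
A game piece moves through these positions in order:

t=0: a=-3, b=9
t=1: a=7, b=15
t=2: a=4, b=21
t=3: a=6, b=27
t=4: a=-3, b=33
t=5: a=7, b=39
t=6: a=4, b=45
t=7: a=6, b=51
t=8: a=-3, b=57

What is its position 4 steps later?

a=-3, b=81

A: cycles through -3, 7, 4, 6 every 4 steps. Step 12 lands at position 0 of the cycle → -3.
B: linear, +6 per step → 81 at step 12.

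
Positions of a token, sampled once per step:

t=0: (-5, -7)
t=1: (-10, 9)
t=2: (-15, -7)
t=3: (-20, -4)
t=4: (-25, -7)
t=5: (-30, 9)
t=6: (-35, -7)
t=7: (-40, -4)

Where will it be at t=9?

First: linear, -5 per step → -50 at step 9.
Second: cycles through -7, 9, -7, -4 every 4 steps. Step 9 lands at position 1 of the cycle → 9.

(-50, 9)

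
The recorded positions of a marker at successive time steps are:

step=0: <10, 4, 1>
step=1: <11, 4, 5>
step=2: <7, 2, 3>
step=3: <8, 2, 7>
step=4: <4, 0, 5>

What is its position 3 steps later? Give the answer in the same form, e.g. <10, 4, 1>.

<2, -2, 11>

Differencing gives <+1, +0, +4>, <-4, -2, -2>, <+1, +0, +4>, <-4, -2, -2>. This is the pattern <+1, +0, +4>, <-4, -2, -2> repeated.
step 5: apply <+1, +0, +4> → <5, 0, 9>
step 6: apply <-4, -2, -2> → <1, -2, 7>
step 7: apply <+1, +0, +4> → <2, -2, 11>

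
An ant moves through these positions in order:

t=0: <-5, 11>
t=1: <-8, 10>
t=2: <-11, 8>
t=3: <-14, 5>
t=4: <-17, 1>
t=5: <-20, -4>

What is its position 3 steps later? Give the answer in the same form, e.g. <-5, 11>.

<-29, -25>

Taking differences between consecutive positions: <-3, -1>, <-3, -2>, <-3, -3>, <-3, -4>, <-3, -5>. These grow by <+0, -1> each step.
step 6: <-20, -4> + <-3, -6> → <-23, -10>
step 7: <-23, -10> + <-3, -7> → <-26, -17>
step 8: <-26, -17> + <-3, -8> → <-29, -25>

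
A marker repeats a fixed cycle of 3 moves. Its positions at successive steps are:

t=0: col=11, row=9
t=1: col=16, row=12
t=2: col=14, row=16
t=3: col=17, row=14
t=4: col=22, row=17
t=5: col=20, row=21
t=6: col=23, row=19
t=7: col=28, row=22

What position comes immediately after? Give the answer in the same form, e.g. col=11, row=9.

col=26, row=26

Differencing gives (+5, +3), (-2, +4), (+3, -2), (+5, +3), (-2, +4), (+3, -2), (+5, +3). This is the pattern (+5, +3), (-2, +4), (+3, -2) repeated.
step 8: apply (-2, +4) → col=26, row=26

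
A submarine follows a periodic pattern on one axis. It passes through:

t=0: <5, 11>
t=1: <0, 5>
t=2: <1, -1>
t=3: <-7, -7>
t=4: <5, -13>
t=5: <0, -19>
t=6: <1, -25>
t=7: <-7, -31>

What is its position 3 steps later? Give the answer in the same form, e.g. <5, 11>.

First: cycles through 5, 0, 1, -7 every 4 steps. Step 10 lands at position 2 of the cycle → 1.
Second: linear, -6 per step → -49 at step 10.

<1, -49>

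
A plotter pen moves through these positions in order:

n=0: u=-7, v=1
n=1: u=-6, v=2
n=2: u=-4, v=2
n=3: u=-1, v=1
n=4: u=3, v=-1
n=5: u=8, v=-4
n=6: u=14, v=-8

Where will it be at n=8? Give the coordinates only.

Taking differences between consecutive positions: (+1, +1), (+2, +0), (+3, -1), (+4, -2), (+5, -3), (+6, -4). These grow by (+1, -1) each step.
step 7: u=14, v=-8 + (+7, -5) → u=21, v=-13
step 8: u=21, v=-13 + (+8, -6) → u=29, v=-19

u=29, v=-19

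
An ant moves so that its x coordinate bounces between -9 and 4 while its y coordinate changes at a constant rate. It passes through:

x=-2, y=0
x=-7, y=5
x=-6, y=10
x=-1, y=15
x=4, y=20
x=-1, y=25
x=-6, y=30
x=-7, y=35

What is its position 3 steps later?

x=0, y=50

The x coordinate travels 5 per step and bounces off the walls at -9 and 4.
  step 8: -7 → -2
  step 9: -2 → 3
  step 10: 3 → 0
The y coordinate changes by +5 each step: at step 10 it is 50.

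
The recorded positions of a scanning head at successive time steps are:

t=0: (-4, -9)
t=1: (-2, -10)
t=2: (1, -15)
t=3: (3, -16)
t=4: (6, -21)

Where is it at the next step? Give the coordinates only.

(8, -22)

Step-to-step displacements: (+2, -1), (+3, -5), (+2, -1), (+3, -5) — a repeating cycle of length 2.
step 5: apply (+2, -1) → (8, -22)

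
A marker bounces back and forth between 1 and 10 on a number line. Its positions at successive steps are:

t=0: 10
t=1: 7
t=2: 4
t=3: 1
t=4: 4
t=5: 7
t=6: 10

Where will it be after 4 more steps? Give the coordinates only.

4

The value reflects between 1 and 10, moving 3 per step.
  step 7: 10 → 7
  step 8: 7 → 4
  step 9: 4 → 1
  step 10: 1 → 4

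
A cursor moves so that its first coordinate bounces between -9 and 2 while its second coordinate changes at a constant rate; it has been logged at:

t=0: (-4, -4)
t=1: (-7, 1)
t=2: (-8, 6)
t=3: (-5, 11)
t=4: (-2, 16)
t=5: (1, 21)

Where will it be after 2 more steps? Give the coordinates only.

(-3, 31)

The first coordinate travels 3 per step and bounces off the walls at -9 and 2.
  step 6: 1 → 0
  step 7: 0 → -3
The second coordinate changes by +5 each step: at step 7 it is 31.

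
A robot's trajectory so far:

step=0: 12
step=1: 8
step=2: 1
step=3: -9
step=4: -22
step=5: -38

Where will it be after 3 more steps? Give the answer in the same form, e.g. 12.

-104

First differences are -4, -7, -10, -13, -16; their common second difference is -3 (constant acceleration).
step 6: -38 − 19 → -57
step 7: -57 − 22 → -79
step 8: -79 − 25 → -104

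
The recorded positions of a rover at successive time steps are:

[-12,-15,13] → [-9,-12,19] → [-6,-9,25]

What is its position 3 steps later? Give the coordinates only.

[3,0,43]

Constant displacement of [+3,+3,+6] per step.
step 3: [-6,-9,25] + [+3,+3,+6] → [-3,-6,31]
step 4: [-3,-6,31] + [+3,+3,+6] → [0,-3,37]
step 5: [0,-3,37] + [+3,+3,+6] → [3,0,43]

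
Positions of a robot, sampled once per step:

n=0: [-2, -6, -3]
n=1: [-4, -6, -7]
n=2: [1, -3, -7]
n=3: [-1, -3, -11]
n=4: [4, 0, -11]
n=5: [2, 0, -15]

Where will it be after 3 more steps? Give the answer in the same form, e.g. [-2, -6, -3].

Step-to-step displacements: [-2, +0, -4], [+5, +3, +0], [-2, +0, -4], [+5, +3, +0], [-2, +0, -4] — a repeating cycle of length 2.
step 6: apply [+5, +3, +0] → [7, 3, -15]
step 7: apply [-2, +0, -4] → [5, 3, -19]
step 8: apply [+5, +3, +0] → [10, 6, -19]

[10, 6, -19]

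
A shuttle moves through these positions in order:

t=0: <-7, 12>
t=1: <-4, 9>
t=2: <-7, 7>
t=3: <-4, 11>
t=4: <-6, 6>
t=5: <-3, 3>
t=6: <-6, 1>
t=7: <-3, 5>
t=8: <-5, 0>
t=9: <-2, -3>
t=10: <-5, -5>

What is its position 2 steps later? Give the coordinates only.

<-4, -6>

Step-to-step displacements: <+3, -3>, <-3, -2>, <+3, +4>, <-2, -5>, <+3, -3>, <-3, -2>, <+3, +4>, <-2, -5>, <+3, -3>, <-3, -2> — a repeating cycle of length 4.
step 11: apply <+3, +4> → <-2, -1>
step 12: apply <-2, -5> → <-4, -6>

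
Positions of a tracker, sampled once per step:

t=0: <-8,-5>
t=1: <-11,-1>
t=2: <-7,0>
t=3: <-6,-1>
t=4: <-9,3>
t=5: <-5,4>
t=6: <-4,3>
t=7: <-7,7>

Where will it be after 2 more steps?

Differencing gives <-3,+4>, <+4,+1>, <+1,-1>, <-3,+4>, <+4,+1>, <+1,-1>, <-3,+4>. This is the pattern <-3,+4>, <+4,+1>, <+1,-1> repeated.
step 8: apply <+4,+1> → <-3,8>
step 9: apply <+1,-1> → <-2,7>

<-2,7>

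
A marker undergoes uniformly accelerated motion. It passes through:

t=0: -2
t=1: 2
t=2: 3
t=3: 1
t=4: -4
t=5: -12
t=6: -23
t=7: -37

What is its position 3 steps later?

-97

Taking differences between consecutive positions: +4, +1, -2, -5, -8, -11, -14. These grow by -3 each step.
step 8: -37 − 17 → -54
step 9: -54 − 20 → -74
step 10: -74 − 23 → -97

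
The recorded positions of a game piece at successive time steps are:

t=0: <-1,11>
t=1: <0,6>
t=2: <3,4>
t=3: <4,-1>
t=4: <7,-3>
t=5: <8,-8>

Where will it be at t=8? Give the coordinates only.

Differencing gives <+1,-5>, <+3,-2>, <+1,-5>, <+3,-2>, <+1,-5>. This is the pattern <+1,-5>, <+3,-2> repeated.
step 6: apply <+3,-2> → <11,-10>
step 7: apply <+1,-5> → <12,-15>
step 8: apply <+3,-2> → <15,-17>

<15,-17>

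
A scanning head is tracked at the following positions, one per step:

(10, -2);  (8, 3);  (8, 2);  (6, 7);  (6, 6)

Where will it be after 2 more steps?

The moves between consecutive positions are (-2, +5), (+0, -1), (-2, +5), (+0, -1); they repeat the 2-cycle [(-2, +5), (+0, -1)].
step 5: apply (-2, +5) → (4, 11)
step 6: apply (+0, -1) → (4, 10)

(4, 10)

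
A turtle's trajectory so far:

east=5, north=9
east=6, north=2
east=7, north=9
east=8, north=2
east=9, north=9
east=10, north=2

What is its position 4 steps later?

east=14, north=2

East: linear, +1 per step → 14 at step 9.
North: cycles through 9, 2 every 2 steps. Step 9 lands at position 1 of the cycle → 2.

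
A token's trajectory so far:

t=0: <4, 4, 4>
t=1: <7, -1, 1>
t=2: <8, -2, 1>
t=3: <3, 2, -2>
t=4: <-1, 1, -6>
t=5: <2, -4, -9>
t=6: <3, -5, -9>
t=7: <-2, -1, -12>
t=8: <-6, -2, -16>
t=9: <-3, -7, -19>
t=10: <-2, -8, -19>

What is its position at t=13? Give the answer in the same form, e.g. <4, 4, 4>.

<-8, -10, -29>

Step-to-step displacements: <+3, -5, -3>, <+1, -1, +0>, <-5, +4, -3>, <-4, -1, -4>, <+3, -5, -3>, <+1, -1, +0>, <-5, +4, -3>, <-4, -1, -4>, <+3, -5, -3>, <+1, -1, +0> — a repeating cycle of length 4.
step 11: apply <-5, +4, -3> → <-7, -4, -22>
step 12: apply <-4, -1, -4> → <-11, -5, -26>
step 13: apply <+3, -5, -3> → <-8, -10, -29>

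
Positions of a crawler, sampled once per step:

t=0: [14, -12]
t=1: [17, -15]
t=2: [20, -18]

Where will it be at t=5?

The position changes by [+3, -3] every step.
step 3: [20, -18] + [+3, -3] → [23, -21]
step 4: [23, -21] + [+3, -3] → [26, -24]
step 5: [26, -24] + [+3, -3] → [29, -27]

[29, -27]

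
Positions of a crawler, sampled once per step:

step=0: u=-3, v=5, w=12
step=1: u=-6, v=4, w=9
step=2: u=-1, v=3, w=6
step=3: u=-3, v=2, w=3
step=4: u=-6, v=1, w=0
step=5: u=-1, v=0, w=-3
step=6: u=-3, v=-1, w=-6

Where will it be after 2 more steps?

U: cycles through -3, -6, -1 every 3 steps. Step 8 lands at position 2 of the cycle → -1.
V: linear, -1 per step → -3 at step 8.
W: linear, -3 per step → -12 at step 8.

u=-1, v=-3, w=-12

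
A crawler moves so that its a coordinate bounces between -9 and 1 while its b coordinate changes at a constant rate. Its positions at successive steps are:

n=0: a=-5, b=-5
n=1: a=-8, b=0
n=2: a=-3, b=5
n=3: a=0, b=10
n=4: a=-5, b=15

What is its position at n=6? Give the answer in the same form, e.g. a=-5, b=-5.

The a coordinate reflects between -9 and 1, moving 5 per step.
  step 5: -5 → -8
  step 6: -8 → -3
The b coordinate changes by +5 each step: at step 6 it is 25.

a=-3, b=25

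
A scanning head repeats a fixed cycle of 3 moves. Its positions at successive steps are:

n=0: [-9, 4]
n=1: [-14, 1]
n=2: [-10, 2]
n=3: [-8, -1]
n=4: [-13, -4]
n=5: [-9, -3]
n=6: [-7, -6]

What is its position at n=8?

[-8, -8]

Step-to-step displacements: [-5, -3], [+4, +1], [+2, -3], [-5, -3], [+4, +1], [+2, -3] — a repeating cycle of length 3.
step 7: apply [-5, -3] → [-12, -9]
step 8: apply [+4, +1] → [-8, -8]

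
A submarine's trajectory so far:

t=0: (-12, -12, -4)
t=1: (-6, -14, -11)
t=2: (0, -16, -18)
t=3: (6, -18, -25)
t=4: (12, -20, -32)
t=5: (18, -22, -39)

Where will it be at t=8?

Each step adds (+6, -2, -7) to the position.
step 6: (18, -22, -39) + (+6, -2, -7) → (24, -24, -46)
step 7: (24, -24, -46) + (+6, -2, -7) → (30, -26, -53)
step 8: (30, -26, -53) + (+6, -2, -7) → (36, -28, -60)

(36, -28, -60)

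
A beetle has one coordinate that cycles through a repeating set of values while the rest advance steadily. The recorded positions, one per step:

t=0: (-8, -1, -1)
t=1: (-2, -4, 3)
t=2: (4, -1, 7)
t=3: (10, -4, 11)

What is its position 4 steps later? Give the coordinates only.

(34, -4, 27)

The first coordinate changes by +6 each step, so at step 7 it is -8 + 7·(6) = 34.
The second coordinate repeats the cycle [-1, -4] with period 2; step 7 mod 2 = 1, giving -4.
The third coordinate changes by +4 each step, so at step 7 it is -1 + 7·(4) = 27.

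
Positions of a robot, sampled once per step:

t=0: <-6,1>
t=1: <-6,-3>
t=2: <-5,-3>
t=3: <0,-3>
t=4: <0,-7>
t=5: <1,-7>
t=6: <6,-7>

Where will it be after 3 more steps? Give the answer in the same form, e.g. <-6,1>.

Step-to-step displacements: <+0,-4>, <+1,+0>, <+5,+0>, <+0,-4>, <+1,+0>, <+5,+0> — a repeating cycle of length 3.
step 7: apply <+0,-4> → <6,-11>
step 8: apply <+1,+0> → <7,-11>
step 9: apply <+5,+0> → <12,-11>

<12,-11>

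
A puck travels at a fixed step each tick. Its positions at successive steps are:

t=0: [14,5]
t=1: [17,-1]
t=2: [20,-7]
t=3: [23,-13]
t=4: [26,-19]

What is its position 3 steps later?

[35,-37]

Constant displacement of [+3,-6] per step.
step 5: [26,-19] + [+3,-6] → [29,-25]
step 6: [29,-25] + [+3,-6] → [32,-31]
step 7: [32,-31] + [+3,-6] → [35,-37]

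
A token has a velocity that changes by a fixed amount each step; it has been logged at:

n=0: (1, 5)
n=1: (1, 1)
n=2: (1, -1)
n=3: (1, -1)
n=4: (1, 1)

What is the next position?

(1, 5)

Taking differences between consecutive positions: (+0, -4), (+0, -2), (+0, +0), (+0, +2). These grow by (+0, +2) each step.
step 5: (1, 1) + (+0, +4) → (1, 5)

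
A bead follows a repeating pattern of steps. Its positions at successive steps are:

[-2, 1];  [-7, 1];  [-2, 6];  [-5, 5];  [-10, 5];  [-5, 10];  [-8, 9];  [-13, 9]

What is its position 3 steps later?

[-16, 13]

The moves between consecutive positions are [-5, +0], [+5, +5], [-3, -1], [-5, +0], [+5, +5], [-3, -1], [-5, +0]; they repeat the 3-cycle [[-5, +0], [+5, +5], [-3, -1]].
step 8: apply [+5, +5] → [-8, 14]
step 9: apply [-3, -1] → [-11, 13]
step 10: apply [-5, +0] → [-16, 13]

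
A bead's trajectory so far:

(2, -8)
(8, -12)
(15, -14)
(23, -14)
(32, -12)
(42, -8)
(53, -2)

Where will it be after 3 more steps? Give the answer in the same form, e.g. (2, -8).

Taking differences between consecutive positions: (+6, -4), (+7, -2), (+8, +0), (+9, +2), (+10, +4), (+11, +6). These grow by (+1, +2) each step.
step 7: (53, -2) + (+12, +8) → (65, 6)
step 8: (65, 6) + (+13, +10) → (78, 16)
step 9: (78, 16) + (+14, +12) → (92, 28)

(92, 28)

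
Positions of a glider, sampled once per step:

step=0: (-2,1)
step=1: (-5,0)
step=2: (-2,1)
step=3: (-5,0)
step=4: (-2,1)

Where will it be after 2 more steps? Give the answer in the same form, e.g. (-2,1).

(-2,1)

Step-to-step displacements: (-3,-1), (+3,+1), (-3,-1), (+3,+1); each is -1× the previous.
step 5: (-2,1) + (-3,-1) → (-5,0)
step 6: (-5,0) + (+3,+1) → (-2,1)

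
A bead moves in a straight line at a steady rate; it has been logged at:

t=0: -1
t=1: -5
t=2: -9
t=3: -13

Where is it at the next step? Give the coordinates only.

-17

Constant displacement of -4 per step.
step 4: -13 − 4 → -17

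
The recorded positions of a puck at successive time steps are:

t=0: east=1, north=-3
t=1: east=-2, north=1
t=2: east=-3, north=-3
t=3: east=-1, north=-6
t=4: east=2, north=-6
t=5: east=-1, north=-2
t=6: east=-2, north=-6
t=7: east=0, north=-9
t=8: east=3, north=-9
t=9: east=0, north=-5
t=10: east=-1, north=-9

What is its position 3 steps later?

Step-to-step displacements: (-3, +4), (-1, -4), (+2, -3), (+3, +0), (-3, +4), (-1, -4), (+2, -3), (+3, +0), (-3, +4), (-1, -4) — a repeating cycle of length 4.
step 11: apply (+2, -3) → east=1, north=-12
step 12: apply (+3, +0) → east=4, north=-12
step 13: apply (-3, +4) → east=1, north=-8

east=1, north=-8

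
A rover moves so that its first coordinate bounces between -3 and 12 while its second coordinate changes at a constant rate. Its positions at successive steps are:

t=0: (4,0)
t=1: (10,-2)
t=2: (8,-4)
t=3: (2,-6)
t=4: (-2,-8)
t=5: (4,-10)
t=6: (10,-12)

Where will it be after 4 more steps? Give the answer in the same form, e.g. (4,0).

(4,-20)

The first coordinate travels 6 per step and bounces off the walls at -3 and 12.
  step 7: 10 → 8
  step 8: 8 → 2
  step 9: 2 → -2
  step 10: -2 → 4
The second coordinate changes by -2 each step: at step 10 it is -20.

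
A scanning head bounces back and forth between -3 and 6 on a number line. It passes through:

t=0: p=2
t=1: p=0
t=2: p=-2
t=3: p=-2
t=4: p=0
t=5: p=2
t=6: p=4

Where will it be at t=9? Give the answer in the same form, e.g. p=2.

p=2

The value travels 2 per step and bounces off the walls at -3 and 6.
  step 7: 4 → 6
  step 8: 6 → 4
  step 9: 4 → 2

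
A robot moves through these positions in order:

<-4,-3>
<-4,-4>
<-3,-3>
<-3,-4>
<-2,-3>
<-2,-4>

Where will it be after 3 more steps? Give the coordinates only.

Step-to-step displacements: <+0,-1>, <+1,+1>, <+0,-1>, <+1,+1>, <+0,-1> — a repeating cycle of length 2.
step 6: apply <+1,+1> → <-1,-3>
step 7: apply <+0,-1> → <-1,-4>
step 8: apply <+1,+1> → <0,-3>

<0,-3>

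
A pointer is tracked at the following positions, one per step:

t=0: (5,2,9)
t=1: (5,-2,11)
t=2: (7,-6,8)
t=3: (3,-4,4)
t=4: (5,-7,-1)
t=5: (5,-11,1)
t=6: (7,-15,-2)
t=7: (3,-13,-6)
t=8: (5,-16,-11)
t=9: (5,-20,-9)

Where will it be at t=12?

(5,-25,-21)

The moves between consecutive positions are (+0,-4,+2), (+2,-4,-3), (-4,+2,-4), (+2,-3,-5), (+0,-4,+2), (+2,-4,-3), (-4,+2,-4), (+2,-3,-5), (+0,-4,+2); they repeat the 4-cycle [(+0,-4,+2), (+2,-4,-3), (-4,+2,-4), (+2,-3,-5)].
step 10: apply (+2,-4,-3) → (7,-24,-12)
step 11: apply (-4,+2,-4) → (3,-22,-16)
step 12: apply (+2,-3,-5) → (5,-25,-21)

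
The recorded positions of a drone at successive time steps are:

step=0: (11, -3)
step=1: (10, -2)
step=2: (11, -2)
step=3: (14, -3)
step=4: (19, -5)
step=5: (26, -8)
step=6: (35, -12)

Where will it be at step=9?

(74, -30)

Successive displacements: (-1, +1), (+1, +0), (+3, -1), (+5, -2), (+7, -3), (+9, -4) — each changes by (+2, -1).
step 7: (35, -12) + (+11, -5) → (46, -17)
step 8: (46, -17) + (+13, -6) → (59, -23)
step 9: (59, -23) + (+15, -7) → (74, -30)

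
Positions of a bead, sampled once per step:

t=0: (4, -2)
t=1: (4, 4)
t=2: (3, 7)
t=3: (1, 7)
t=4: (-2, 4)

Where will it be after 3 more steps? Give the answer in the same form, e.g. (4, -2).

First differences are (+0, +6), (-1, +3), (-2, +0), (-3, -3); their common second difference is (-1, -3) (constant acceleration).
step 5: (-2, 4) + (-4, -6) → (-6, -2)
step 6: (-6, -2) + (-5, -9) → (-11, -11)
step 7: (-11, -11) + (-6, -12) → (-17, -23)

(-17, -23)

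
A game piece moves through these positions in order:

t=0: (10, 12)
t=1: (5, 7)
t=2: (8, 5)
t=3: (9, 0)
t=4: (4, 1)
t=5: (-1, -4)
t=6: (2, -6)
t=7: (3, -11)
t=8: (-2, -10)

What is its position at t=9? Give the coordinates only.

The moves between consecutive positions are (-5, -5), (+3, -2), (+1, -5), (-5, +1), (-5, -5), (+3, -2), (+1, -5), (-5, +1); they repeat the 4-cycle [(-5, -5), (+3, -2), (+1, -5), (-5, +1)].
step 9: apply (-5, -5) → (-7, -15)

(-7, -15)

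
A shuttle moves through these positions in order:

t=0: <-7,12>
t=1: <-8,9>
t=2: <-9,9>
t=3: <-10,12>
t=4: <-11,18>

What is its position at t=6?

<-13,39>

Taking differences between consecutive positions: <-1,-3>, <-1,+0>, <-1,+3>, <-1,+6>. These grow by <+0,+3> each step.
step 5: <-11,18> + <-1,+9> → <-12,27>
step 6: <-12,27> + <-1,+12> → <-13,39>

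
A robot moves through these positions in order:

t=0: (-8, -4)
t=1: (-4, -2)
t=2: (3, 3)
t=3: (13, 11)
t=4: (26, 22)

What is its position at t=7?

First differences are (+4, +2), (+7, +5), (+10, +8), (+13, +11); their common second difference is (+3, +3) (constant acceleration).
step 5: (26, 22) + (+16, +14) → (42, 36)
step 6: (42, 36) + (+19, +17) → (61, 53)
step 7: (61, 53) + (+22, +20) → (83, 73)

(83, 73)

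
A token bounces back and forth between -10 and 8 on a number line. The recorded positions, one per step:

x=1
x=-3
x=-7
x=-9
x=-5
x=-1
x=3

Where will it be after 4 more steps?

The value travels 4 per step and bounces off the walls at -10 and 8.
  step 7: 3 → 7
  step 8: 7 → 5
  step 9: 5 → 1
  step 10: 1 → -3

x=-3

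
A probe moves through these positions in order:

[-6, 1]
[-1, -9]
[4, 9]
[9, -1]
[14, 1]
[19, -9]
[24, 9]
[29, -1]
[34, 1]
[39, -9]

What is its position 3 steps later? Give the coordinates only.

[54, 1]

The first coordinate changes by +5 each step, so at step 12 it is -6 + 12·(5) = 54.
The second coordinate repeats the cycle [1, -9, 9, -1] with period 4; step 12 mod 4 = 0, giving 1.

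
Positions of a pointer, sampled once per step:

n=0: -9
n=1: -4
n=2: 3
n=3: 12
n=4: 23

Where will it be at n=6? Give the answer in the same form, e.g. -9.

First differences are +5, +7, +9, +11; their common second difference is +2 (constant acceleration).
step 5: 23 + 13 → 36
step 6: 36 + 15 → 51

51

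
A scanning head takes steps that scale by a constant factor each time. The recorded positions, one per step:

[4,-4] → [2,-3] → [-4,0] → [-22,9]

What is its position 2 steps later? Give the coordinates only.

[-238,117]

Consecutive displacements [-2,+1], [-6,+3], [-18,+9] scale by a factor of 3 each step.
step 4: [-22,9] + [-54,+27] → [-76,36]
step 5: [-76,36] + [-162,+81] → [-238,117]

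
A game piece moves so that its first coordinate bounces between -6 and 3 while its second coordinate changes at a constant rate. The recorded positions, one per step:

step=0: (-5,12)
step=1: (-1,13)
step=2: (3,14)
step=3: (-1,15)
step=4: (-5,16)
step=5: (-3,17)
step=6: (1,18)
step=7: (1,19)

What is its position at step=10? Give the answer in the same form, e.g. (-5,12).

(-1,22)

The first coordinate travels 4 per step and bounces off the walls at -6 and 3.
  step 8: 1 → -3
  step 9: -3 → -5
  step 10: -5 → -1
The second coordinate changes by +1 each step: at step 10 it is 22.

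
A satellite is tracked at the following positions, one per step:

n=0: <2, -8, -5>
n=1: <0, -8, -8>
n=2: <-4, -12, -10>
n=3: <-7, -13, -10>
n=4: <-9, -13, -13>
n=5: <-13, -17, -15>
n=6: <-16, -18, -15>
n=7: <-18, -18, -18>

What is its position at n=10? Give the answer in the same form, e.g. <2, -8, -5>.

<-27, -23, -23>

The moves between consecutive positions are <-2, +0, -3>, <-4, -4, -2>, <-3, -1, +0>, <-2, +0, -3>, <-4, -4, -2>, <-3, -1, +0>, <-2, +0, -3>; they repeat the 3-cycle [<-2, +0, -3>, <-4, -4, -2>, <-3, -1, +0>].
step 8: apply <-4, -4, -2> → <-22, -22, -20>
step 9: apply <-3, -1, +0> → <-25, -23, -20>
step 10: apply <-2, +0, -3> → <-27, -23, -23>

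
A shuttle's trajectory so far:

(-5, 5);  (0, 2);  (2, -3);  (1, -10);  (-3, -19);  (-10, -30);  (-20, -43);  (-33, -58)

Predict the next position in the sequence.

(-49, -75)

Successive displacements: (+5, -3), (+2, -5), (-1, -7), (-4, -9), (-7, -11), (-10, -13), (-13, -15) — each changes by (-3, -2).
step 8: (-33, -58) + (-16, -17) → (-49, -75)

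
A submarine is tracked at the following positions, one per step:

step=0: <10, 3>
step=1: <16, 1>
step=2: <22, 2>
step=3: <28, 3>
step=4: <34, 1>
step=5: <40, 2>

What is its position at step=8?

The first coordinate changes by +6 each step, so at step 8 it is 10 + 8·(6) = 58.
The second coordinate repeats the cycle [3, 1, 2] with period 3; step 8 mod 3 = 2, giving 2.

<58, 2>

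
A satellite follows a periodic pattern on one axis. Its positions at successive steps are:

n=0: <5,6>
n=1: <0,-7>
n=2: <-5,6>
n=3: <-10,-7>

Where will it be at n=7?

First: linear, -5 per step → -30 at step 7.
Second: cycles through 6, -7 every 2 steps. Step 7 lands at position 1 of the cycle → -7.

<-30,-7>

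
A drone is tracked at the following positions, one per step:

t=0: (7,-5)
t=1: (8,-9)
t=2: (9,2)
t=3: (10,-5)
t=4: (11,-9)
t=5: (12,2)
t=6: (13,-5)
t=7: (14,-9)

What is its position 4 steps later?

The first coordinate changes by +1 each step, so at step 11 it is 7 + 11·(1) = 18.
The second coordinate repeats the cycle [-5, -9, 2] with period 3; step 11 mod 3 = 2, giving 2.

(18,2)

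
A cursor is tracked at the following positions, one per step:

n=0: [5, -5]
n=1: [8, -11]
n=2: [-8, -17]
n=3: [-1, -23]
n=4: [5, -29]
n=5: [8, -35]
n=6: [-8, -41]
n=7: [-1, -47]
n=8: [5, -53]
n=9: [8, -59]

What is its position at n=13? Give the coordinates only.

First: cycles through 5, 8, -8, -1 every 4 steps. Step 13 lands at position 1 of the cycle → 8.
Second: linear, -6 per step → -83 at step 13.

[8, -83]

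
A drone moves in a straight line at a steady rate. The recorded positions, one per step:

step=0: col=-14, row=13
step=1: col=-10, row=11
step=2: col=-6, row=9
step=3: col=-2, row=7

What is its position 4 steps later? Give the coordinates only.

col=14, row=-1

The position changes by (+4,-2) every step.
step 4: col=-2, row=7 + (+4,-2) → col=2, row=5
step 5: col=2, row=5 + (+4,-2) → col=6, row=3
step 6: col=6, row=3 + (+4,-2) → col=10, row=1
step 7: col=10, row=1 + (+4,-2) → col=14, row=-1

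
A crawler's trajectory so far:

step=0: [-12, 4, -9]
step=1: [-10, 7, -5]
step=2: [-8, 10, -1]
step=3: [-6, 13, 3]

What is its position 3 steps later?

Constant displacement of [+2, +3, +4] per step.
step 4: [-6, 13, 3] + [+2, +3, +4] → [-4, 16, 7]
step 5: [-4, 16, 7] + [+2, +3, +4] → [-2, 19, 11]
step 6: [-2, 19, 11] + [+2, +3, +4] → [0, 22, 15]

[0, 22, 15]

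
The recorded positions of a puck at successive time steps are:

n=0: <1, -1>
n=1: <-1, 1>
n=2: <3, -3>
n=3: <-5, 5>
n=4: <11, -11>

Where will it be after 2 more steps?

Step-to-step displacements: <-2, +2>, <+4, -4>, <-8, +8>, <+16, -16>; each is -2× the previous.
step 5: <11, -11> + <-32, +32> → <-21, 21>
step 6: <-21, 21> + <+64, -64> → <43, -43>

<43, -43>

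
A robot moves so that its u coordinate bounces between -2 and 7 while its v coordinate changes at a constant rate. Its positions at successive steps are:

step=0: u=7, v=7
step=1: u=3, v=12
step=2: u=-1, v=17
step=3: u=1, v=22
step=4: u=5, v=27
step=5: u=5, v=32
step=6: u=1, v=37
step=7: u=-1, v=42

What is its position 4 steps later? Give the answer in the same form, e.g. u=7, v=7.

u=-1, v=62

The u coordinate reflects between -2 and 7, moving 4 per step.
  step 8: -1 → 3
  step 9: 3 → 7
  step 10: 7 → 3
  step 11: 3 → -1
The v coordinate changes by +5 each step: at step 11 it is 62.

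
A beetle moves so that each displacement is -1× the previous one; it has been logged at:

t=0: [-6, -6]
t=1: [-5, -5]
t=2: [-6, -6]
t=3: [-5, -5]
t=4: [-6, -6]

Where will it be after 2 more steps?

[-6, -6]

Consecutive displacements [+1, +1], [-1, -1], [+1, +1], [-1, -1] scale by a factor of -1 each step.
step 5: [-6, -6] + [+1, +1] → [-5, -5]
step 6: [-5, -5] + [-1, -1] → [-6, -6]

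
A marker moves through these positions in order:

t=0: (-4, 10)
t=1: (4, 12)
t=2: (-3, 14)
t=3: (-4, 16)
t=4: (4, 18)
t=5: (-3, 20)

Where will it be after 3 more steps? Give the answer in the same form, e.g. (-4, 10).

(-3, 26)

The first coordinate repeats the cycle [-4, 4, -3] with period 3; step 8 mod 3 = 2, giving -3.
The second coordinate changes by +2 each step, so at step 8 it is 10 + 8·(2) = 26.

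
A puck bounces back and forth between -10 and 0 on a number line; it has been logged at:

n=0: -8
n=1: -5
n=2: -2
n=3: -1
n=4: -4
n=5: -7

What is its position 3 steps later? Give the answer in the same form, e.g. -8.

The value reflects between -10 and 0, moving 3 per step.
  step 6: -7 → -10
  step 7: -10 → -7
  step 8: -7 → -4

-4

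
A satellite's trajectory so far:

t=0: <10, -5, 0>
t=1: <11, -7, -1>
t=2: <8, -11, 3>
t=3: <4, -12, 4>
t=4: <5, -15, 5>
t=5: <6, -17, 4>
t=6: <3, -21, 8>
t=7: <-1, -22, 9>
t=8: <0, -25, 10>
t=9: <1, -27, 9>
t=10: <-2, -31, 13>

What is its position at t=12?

The moves between consecutive positions are <+1, -2, -1>, <-3, -4, +4>, <-4, -1, +1>, <+1, -3, +1>, <+1, -2, -1>, <-3, -4, +4>, <-4, -1, +1>, <+1, -3, +1>, <+1, -2, -1>, <-3, -4, +4>; they repeat the 4-cycle [<+1, -2, -1>, <-3, -4, +4>, <-4, -1, +1>, <+1, -3, +1>].
step 11: apply <-4, -1, +1> → <-6, -32, 14>
step 12: apply <+1, -3, +1> → <-5, -35, 15>

<-5, -35, 15>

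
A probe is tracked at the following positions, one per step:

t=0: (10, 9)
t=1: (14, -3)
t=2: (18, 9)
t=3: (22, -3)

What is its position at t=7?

First: linear, +4 per step → 38 at step 7.
Second: cycles through 9, -3 every 2 steps. Step 7 lands at position 1 of the cycle → -3.

(38, -3)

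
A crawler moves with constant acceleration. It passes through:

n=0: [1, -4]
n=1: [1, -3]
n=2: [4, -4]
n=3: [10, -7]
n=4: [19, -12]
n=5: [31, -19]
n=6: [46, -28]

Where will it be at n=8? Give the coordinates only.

[85, -52]

First differences are [+0, +1], [+3, -1], [+6, -3], [+9, -5], [+12, -7], [+15, -9]; their common second difference is [+3, -2] (constant acceleration).
step 7: [46, -28] + [+18, -11] → [64, -39]
step 8: [64, -39] + [+21, -13] → [85, -52]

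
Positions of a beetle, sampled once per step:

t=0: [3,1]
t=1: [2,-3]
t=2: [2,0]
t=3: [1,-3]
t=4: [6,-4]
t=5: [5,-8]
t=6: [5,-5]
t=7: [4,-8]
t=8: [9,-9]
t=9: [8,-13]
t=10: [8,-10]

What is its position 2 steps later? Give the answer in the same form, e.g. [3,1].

Differencing gives [-1,-4], [+0,+3], [-1,-3], [+5,-1], [-1,-4], [+0,+3], [-1,-3], [+5,-1], [-1,-4], [+0,+3]. This is the pattern [-1,-4], [+0,+3], [-1,-3], [+5,-1] repeated.
step 11: apply [-1,-3] → [7,-13]
step 12: apply [+5,-1] → [12,-14]

[12,-14]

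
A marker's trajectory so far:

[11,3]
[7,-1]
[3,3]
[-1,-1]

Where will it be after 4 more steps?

First: linear, -4 per step → -17 at step 7.
Second: cycles through 3, -1 every 2 steps. Step 7 lands at position 1 of the cycle → -1.

[-17,-1]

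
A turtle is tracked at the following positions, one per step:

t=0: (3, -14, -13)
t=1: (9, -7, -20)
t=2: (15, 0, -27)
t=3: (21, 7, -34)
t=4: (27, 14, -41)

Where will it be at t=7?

(45, 35, -62)

The position changes by (+6, +7, -7) every step.
step 5: (27, 14, -41) + (+6, +7, -7) → (33, 21, -48)
step 6: (33, 21, -48) + (+6, +7, -7) → (39, 28, -55)
step 7: (39, 28, -55) + (+6, +7, -7) → (45, 35, -62)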